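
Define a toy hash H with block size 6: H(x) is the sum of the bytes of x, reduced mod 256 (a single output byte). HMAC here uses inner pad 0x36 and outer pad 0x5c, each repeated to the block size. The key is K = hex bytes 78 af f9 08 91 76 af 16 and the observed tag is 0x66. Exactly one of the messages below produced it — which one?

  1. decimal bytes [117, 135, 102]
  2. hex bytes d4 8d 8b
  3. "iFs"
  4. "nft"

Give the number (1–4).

3

Key hex bytes 78 af f9 08 91 76 af 16 is 8 bytes > B = 6, so hash it first: H(key) = f4, then zero-pad to 6 bytes: K' = f4 00 00 00 00 00.
K' ⊕ ipad = c2 36 36 36 36 36; K' ⊕ opad = a8 5c 5c 5c 5c 5c.
m1: inner = H(c2 36 36 36 36 36 75 87 66) = 32; tag = H(a8 5c 5c 5c 5c 5c 32) = a6
m2: inner = H(c2 36 36 36 36 36 d4 8d 8b) = bc; tag = H(a8 5c 5c 5c 5c 5c bc) = 30
m3: inner = H(c2 36 36 36 36 36 69 46 73) = f2; tag = H(a8 5c 5c 5c 5c 5c f2) = 66 ← matches
m4: inner = H(c2 36 36 36 36 36 6e 66 74) = 18; tag = H(a8 5c 5c 5c 5c 5c 18) = 8c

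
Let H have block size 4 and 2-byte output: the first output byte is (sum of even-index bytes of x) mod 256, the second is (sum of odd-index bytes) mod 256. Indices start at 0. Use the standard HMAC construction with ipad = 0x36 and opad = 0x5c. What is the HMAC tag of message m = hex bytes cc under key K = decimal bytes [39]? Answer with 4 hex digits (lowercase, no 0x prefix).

ea24

Key decimal bytes [39] = 27 is 1 byte ≤ B = 4; zero-pad to 4 bytes: K' = 27 00 00 00.
K' ⊕ ipad = 11 36 36 36.  K' ⊕ opad = 7b 5c 5c 5c.
Inner input = (K'⊕ipad) ∥ m = 11 36 36 36 ∥ cc.
Inner hash: even-index sum = 275 mod 256 = 19; odd-index sum = 108 mod 256 = 108 → 13 6c.
Outer input = (K'⊕opad) ∥ inner = 7b 5c 5c 5c ∥ 13 6c.
Outer hash (tag): even-index sum = 234 mod 256 = 234; odd-index sum = 292 mod 256 = 36 → ea 24.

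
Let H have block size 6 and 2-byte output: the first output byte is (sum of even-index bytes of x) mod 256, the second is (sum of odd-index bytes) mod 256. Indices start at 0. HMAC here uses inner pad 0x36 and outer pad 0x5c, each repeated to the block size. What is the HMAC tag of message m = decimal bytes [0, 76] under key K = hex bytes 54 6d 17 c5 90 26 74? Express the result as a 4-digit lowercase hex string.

Key hex bytes 54 6d 17 c5 90 26 74 is 7 bytes > B = 6, so hash it first: H(key) = 6f 58, then zero-pad to 6 bytes: K' = 6f 58 00 00 00 00.
K' ⊕ ipad = 59 6e 36 36 36 36.  K' ⊕ opad = 33 04 5c 5c 5c 5c.
Inner input = (K'⊕ipad) ∥ m = 59 6e 36 36 36 36 ∥ 00 4c.
Inner hash: even-index sum = 197 mod 256 = 197; odd-index sum = 294 mod 256 = 38 → c5 26.
Outer input = (K'⊕opad) ∥ inner = 33 04 5c 5c 5c 5c ∥ c5 26.
Outer hash (tag): even-index sum = 432 mod 256 = 176; odd-index sum = 226 mod 256 = 226 → b0 e2.

b0e2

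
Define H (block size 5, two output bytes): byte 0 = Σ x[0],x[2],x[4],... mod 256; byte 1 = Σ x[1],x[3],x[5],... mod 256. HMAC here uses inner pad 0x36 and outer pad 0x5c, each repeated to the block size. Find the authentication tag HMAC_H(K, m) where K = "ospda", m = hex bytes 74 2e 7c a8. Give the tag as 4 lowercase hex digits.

Key "ospda" = 6f 73 70 64 61 is exactly B = 5 bytes: K' = 6f 73 70 64 61.
K' ⊕ ipad = 59 45 46 52 57.  K' ⊕ opad = 33 2f 2c 38 3d.
Inner input = (K'⊕ipad) ∥ m = 59 45 46 52 57 ∥ 74 2e 7c a8.
Inner hash: even-index sum = 460 mod 256 = 204; odd-index sum = 391 mod 256 = 135 → cc 87.
Outer input = (K'⊕opad) ∥ inner = 33 2f 2c 38 3d ∥ cc 87.
Outer hash (tag): even-index sum = 291 mod 256 = 35; odd-index sum = 307 mod 256 = 51 → 23 33.

2333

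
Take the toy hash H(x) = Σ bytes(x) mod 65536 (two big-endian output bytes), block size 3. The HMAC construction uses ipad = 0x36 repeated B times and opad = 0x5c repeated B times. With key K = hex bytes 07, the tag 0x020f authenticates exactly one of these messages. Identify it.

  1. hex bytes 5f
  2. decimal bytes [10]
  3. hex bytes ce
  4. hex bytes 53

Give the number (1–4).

1

Key hex bytes 07 is 1 byte ≤ B = 3; zero-pad to 3 bytes: K' = 07 00 00.
K' ⊕ ipad = 31 36 36; K' ⊕ opad = 5b 5c 5c.
m1: inner = H(31 36 36 5f) = 00 fc; tag = H(5b 5c 5c 00 fc) = 020f ← matches
m2: inner = H(31 36 36 0a) = 00 a7; tag = H(5b 5c 5c 00 a7) = 01ba
m3: inner = H(31 36 36 ce) = 01 6b; tag = H(5b 5c 5c 01 6b) = 017f
m4: inner = H(31 36 36 53) = 00 f0; tag = H(5b 5c 5c 00 f0) = 0203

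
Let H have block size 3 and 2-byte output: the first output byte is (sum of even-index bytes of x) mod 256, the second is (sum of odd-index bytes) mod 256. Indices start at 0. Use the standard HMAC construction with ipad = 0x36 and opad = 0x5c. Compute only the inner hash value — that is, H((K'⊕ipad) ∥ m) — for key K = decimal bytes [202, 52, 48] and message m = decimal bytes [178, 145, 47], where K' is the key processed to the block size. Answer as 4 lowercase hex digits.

Key decimal bytes [202, 52, 48] = ca 34 30 is exactly B = 3 bytes: K' = ca 34 30.
K' ⊕ ipad = fc 02 06.
Inner input = fc 02 06 ∥ b2 91 2f.
Inner hash: even-index sum = 403 mod 256 = 147; odd-index sum = 227 mod 256 = 227 → 93 e3.

93e3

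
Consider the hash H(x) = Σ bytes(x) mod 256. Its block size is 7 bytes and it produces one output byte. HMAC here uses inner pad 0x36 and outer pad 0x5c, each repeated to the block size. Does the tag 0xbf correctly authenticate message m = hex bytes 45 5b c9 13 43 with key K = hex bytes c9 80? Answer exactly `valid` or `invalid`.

valid

Key hex bytes c9 80 is 2 bytes ≤ B = 7; zero-pad to 7 bytes: K' = c9 80 00 00 00 00 00.
K' ⊕ ipad = ff b6 36 36 36 36 36; K' ⊕ opad = 95 dc 5c 5c 5c 5c 5c.
Inner hash: sum = 255+182+54+54+54+54+54+69+91+201+19+67 = 1154; mod 256 = 130 → 82.
Outer hash (recomputed tag): sum = 149+220+92+92+92+92+92+130 = 959; mod 256 = 191 → bf.
Recomputed tag = bf; claimed = bf → match.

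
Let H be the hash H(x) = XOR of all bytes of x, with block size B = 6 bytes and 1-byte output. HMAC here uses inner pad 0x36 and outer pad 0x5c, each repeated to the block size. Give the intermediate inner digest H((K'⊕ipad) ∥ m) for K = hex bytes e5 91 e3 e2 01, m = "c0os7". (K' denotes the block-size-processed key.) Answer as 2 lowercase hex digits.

Key hex bytes e5 91 e3 e2 01 is 5 bytes ≤ B = 6; zero-pad to 6 bytes: K' = e5 91 e3 e2 01 00.
K' ⊕ ipad = d3 a7 d5 d4 37 36.
Inner input = d3 a7 d5 d4 37 36 ∥ 63 30 6f 73 37.
Inner hash: XOR d3⊕a7⊕d5⊕d4⊕37⊕36⊕63⊕30⊕6f⊕73⊕37 = 0c.

0c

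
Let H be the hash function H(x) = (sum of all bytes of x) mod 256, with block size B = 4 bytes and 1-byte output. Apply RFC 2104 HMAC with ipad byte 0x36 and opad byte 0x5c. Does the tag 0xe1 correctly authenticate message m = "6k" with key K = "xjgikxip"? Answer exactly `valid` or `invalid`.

valid

Key "xjgikxip" = 78 6a 67 69 6b 78 69 70 is 8 bytes > B = 4, so hash it first: H(key) = 6e, then zero-pad to 4 bytes: K' = 6e 00 00 00.
K' ⊕ ipad = 58 36 36 36; K' ⊕ opad = 32 5c 5c 5c.
Inner hash: sum = 88+54+54+54+54+107 = 411; mod 256 = 155 → 9b.
Outer hash (recomputed tag): sum = 50+92+92+92+155 = 481; mod 256 = 225 → e1.
Recomputed tag = e1; claimed = e1 → match.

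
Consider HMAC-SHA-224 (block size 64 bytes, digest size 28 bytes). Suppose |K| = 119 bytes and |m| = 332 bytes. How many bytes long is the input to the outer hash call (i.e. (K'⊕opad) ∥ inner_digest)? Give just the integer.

92

Key is 119 > 64 bytes, so it is hashed to 28 bytes then zero-padded to 64: |K'| = 64.
Outer input = (K'⊕opad) ∥ H(inner) → 64 + 28 = 92 bytes.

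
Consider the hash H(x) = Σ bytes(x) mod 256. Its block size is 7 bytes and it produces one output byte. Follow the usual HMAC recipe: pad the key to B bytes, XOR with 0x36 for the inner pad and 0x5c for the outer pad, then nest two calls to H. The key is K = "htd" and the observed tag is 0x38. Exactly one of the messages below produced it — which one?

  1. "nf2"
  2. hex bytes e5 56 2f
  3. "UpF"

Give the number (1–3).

2

Key "htd" = 68 74 64 is 3 bytes ≤ B = 7; zero-pad to 7 bytes: K' = 68 74 64 00 00 00 00.
K' ⊕ ipad = 5e 42 52 36 36 36 36; K' ⊕ opad = 34 28 38 5c 5c 5c 5c.
m1: inner = H(5e 42 52 36 36 36 36 6e 66 32) = d0; tag = H(34 28 38 5c 5c 5c 5c d0) = d4
m2: inner = H(5e 42 52 36 36 36 36 e5 56 2f) = 34; tag = H(34 28 38 5c 5c 5c 5c 34) = 38 ← matches
m3: inner = H(5e 42 52 36 36 36 36 55 70 46) = d5; tag = H(34 28 38 5c 5c 5c 5c d5) = d9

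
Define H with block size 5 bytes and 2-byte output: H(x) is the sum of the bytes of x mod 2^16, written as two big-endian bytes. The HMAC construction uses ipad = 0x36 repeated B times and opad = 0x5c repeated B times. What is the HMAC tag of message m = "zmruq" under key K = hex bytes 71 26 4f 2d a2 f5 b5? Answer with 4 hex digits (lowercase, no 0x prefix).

Key hex bytes 71 26 4f 2d a2 f5 b5 is 7 bytes > B = 5, so hash it first: H(key) = 03 5f, then zero-pad to 5 bytes: K' = 03 5f 00 00 00.
K' ⊕ ipad = 35 69 36 36 36.  K' ⊕ opad = 5f 03 5c 5c 5c.
Inner input = (K'⊕ipad) ∥ m = 35 69 36 36 36 ∥ 7a 6d 72 75 71.
Inner hash: sum = 53+105+54+54+54+122+109+114+117+113 = 895 → 03 7f.
Outer input = (K'⊕opad) ∥ inner = 5f 03 5c 5c 5c ∥ 03 7f.
Outer hash (tag): sum = 95+3+92+92+92+3+127 = 504 → 01 f8.

01f8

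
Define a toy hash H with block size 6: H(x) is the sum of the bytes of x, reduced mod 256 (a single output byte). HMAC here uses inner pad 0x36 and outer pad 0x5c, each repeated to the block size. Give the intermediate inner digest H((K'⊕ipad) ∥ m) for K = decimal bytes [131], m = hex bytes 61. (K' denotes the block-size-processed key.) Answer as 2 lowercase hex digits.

24

Key decimal bytes [131] = 83 is 1 byte ≤ B = 6; zero-pad to 6 bytes: K' = 83 00 00 00 00 00.
K' ⊕ ipad = b5 36 36 36 36 36.
Inner input = b5 36 36 36 36 36 ∥ 61.
Inner hash: sum = 181+54+54+54+54+54+97 = 548; mod 256 = 36 → 24.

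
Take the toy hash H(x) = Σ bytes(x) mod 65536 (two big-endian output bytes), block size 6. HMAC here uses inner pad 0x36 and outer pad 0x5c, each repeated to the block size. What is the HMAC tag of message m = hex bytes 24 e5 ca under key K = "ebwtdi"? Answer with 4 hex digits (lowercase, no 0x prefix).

Key "ebwtdi" = 65 62 77 74 64 69 is exactly B = 6 bytes: K' = 65 62 77 74 64 69.
K' ⊕ ipad = 53 54 41 42 52 5f.  K' ⊕ opad = 39 3e 2b 28 38 35.
Inner input = (K'⊕ipad) ∥ m = 53 54 41 42 52 5f ∥ 24 e5 ca.
Inner hash: sum = 83+84+65+66+82+95+36+229+202 = 942 → 03 ae.
Outer input = (K'⊕opad) ∥ inner = 39 3e 2b 28 38 35 ∥ 03 ae.
Outer hash (tag): sum = 57+62+43+40+56+53+3+174 = 488 → 01 e8.

01e8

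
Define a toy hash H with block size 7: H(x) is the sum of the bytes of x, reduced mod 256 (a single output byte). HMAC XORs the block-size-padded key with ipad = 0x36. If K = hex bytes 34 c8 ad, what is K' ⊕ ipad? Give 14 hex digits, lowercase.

02fe9b36363636

Key hex bytes 34 c8 ad is 3 bytes ≤ B = 7; zero-pad to 7 bytes: K' = 34 c8 ad 00 00 00 00.
XOR each byte with 0x36: 34⊕36=02, c8⊕36=fe, ad⊕36=9b, 00⊕36=36, 00⊕36=36, 00⊕36=36, 00⊕36=36.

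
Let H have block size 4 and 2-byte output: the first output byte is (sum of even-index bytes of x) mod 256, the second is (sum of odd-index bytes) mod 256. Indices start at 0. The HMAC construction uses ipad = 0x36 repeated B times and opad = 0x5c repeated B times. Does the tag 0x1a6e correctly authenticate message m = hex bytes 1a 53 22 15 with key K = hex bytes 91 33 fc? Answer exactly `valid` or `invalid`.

Key hex bytes 91 33 fc is 3 bytes ≤ B = 4; zero-pad to 4 bytes: K' = 91 33 fc 00.
K' ⊕ ipad = a7 05 ca 36; K' ⊕ opad = cd 6f a0 5c.
Inner hash: even-index sum = 429 mod 256 = 173; odd-index sum = 163 mod 256 = 163 → ad a3.
Outer hash (recomputed tag): even-index sum = 538 mod 256 = 26; odd-index sum = 366 mod 256 = 110 → 1a 6e.
Recomputed tag = 1a6e; claimed = 1a6e → match.

valid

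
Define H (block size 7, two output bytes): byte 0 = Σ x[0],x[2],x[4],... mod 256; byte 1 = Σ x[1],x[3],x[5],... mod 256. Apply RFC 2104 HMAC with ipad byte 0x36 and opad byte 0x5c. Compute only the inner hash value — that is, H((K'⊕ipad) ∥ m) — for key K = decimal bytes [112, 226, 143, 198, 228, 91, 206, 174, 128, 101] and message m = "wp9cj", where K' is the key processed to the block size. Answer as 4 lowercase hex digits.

7ca6

Key decimal bytes [112, 226, 143, 198, 228, 91, 206, 174, 128, 101] = 70 e2 8f c6 e4 5b ce ae 80 65 is 10 bytes > B = 7, so hash it first: H(key) = 31 16, then zero-pad to 7 bytes: K' = 31 16 00 00 00 00 00.
K' ⊕ ipad = 07 20 36 36 36 36 36.
Inner input = 07 20 36 36 36 36 36 ∥ 77 70 39 63 6a.
Inner hash: even-index sum = 380 mod 256 = 124; odd-index sum = 422 mod 256 = 166 → 7c a6.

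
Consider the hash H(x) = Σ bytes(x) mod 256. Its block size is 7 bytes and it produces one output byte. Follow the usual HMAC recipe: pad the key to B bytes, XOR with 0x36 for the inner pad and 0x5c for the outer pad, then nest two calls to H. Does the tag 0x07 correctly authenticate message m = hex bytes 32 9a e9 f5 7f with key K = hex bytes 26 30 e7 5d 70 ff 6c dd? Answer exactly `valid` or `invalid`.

Key hex bytes 26 30 e7 5d 70 ff 6c dd is 8 bytes > B = 7, so hash it first: H(key) = 52, then zero-pad to 7 bytes: K' = 52 00 00 00 00 00 00.
K' ⊕ ipad = 64 36 36 36 36 36 36; K' ⊕ opad = 0e 5c 5c 5c 5c 5c 5c.
Inner hash: sum = 100+54+54+54+54+54+54+50+154+233+245+127 = 1233; mod 256 = 209 → d1.
Outer hash (recomputed tag): sum = 14+92+92+92+92+92+92+209 = 775; mod 256 = 7 → 07.
Recomputed tag = 07; claimed = 07 → match.

valid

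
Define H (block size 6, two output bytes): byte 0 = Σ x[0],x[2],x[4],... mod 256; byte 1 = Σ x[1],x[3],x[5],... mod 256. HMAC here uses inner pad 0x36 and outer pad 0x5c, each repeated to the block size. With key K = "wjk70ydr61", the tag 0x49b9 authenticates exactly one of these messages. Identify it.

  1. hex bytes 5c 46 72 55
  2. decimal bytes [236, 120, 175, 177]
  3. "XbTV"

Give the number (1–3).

2

Key "wjk70ydr61" = 77 6a 6b 37 30 79 64 72 36 31 is 10 bytes > B = 6, so hash it first: H(key) = ac bd, then zero-pad to 6 bytes: K' = ac bd 00 00 00 00.
K' ⊕ ipad = 9a 8b 36 36 36 36; K' ⊕ opad = f0 e1 5c 5c 5c 5c.
m1: inner = H(9a 8b 36 36 36 36 5c 46 72 55) = d4 92; tag = H(f0 e1 5c 5c 5c 5c d4 92) = 7c2b
m2: inner = H(9a 8b 36 36 36 36 ec 78 af b1) = a1 20; tag = H(f0 e1 5c 5c 5c 5c a1 20) = 49b9 ← matches
m3: inner = H(9a 8b 36 36 36 36 58 62 54 56) = b2 af; tag = H(f0 e1 5c 5c 5c 5c b2 af) = 5a48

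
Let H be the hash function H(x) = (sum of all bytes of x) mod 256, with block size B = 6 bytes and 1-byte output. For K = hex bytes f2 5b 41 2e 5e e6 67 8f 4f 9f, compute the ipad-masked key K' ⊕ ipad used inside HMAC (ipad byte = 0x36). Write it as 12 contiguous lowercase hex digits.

d23636363636

Key hex bytes f2 5b 41 2e 5e e6 67 8f 4f 9f is 10 bytes > B = 6, so hash it first: H(key) = e4, then zero-pad to 6 bytes: K' = e4 00 00 00 00 00.
XOR each byte with 0x36: e4⊕36=d2, 00⊕36=36, 00⊕36=36, 00⊕36=36, 00⊕36=36, 00⊕36=36.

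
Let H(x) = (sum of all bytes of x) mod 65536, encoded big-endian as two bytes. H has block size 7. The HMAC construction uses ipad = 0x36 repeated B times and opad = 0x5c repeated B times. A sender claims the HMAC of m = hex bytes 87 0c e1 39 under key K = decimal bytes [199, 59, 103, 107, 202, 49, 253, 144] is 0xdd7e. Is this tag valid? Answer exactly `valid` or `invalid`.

invalid

Key decimal bytes [199, 59, 103, 107, 202, 49, 253, 144] = c7 3b 67 6b ca 31 fd 90 is 8 bytes > B = 7, so hash it first: H(key) = 04 5c, then zero-pad to 7 bytes: K' = 04 5c 00 00 00 00 00.
K' ⊕ ipad = 32 6a 36 36 36 36 36; K' ⊕ opad = 58 00 5c 5c 5c 5c 5c.
Inner hash: sum = 50+106+54+54+54+54+54+135+12+225+57 = 855 → 03 57.
Outer hash (recomputed tag): sum = 88+0+92+92+92+92+92+3+87 = 638 → 02 7e.
Recomputed tag = 027e; claimed = dd7e → mismatch.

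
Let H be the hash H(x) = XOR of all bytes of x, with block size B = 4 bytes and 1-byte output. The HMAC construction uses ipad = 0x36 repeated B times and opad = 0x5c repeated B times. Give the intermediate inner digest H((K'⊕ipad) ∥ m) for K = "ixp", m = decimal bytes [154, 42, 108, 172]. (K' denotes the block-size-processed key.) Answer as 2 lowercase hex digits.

11

Key "ixp" = 69 78 70 is 3 bytes ≤ B = 4; zero-pad to 4 bytes: K' = 69 78 70 00.
K' ⊕ ipad = 5f 4e 46 36.
Inner input = 5f 4e 46 36 ∥ 9a 2a 6c ac.
Inner hash: XOR 5f⊕4e⊕46⊕36⊕9a⊕2a⊕6c⊕ac = 11.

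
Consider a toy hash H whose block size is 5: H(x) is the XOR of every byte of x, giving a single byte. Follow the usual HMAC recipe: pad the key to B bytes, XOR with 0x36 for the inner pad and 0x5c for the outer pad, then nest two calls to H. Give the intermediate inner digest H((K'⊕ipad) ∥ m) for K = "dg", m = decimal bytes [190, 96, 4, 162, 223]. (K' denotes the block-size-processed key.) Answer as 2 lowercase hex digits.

Key "dg" = 64 67 is 2 bytes ≤ B = 5; zero-pad to 5 bytes: K' = 64 67 00 00 00.
K' ⊕ ipad = 52 51 36 36 36.
Inner input = 52 51 36 36 36 ∥ be 60 04 a2 df.
Inner hash: XOR 52⊕51⊕36⊕36⊕36⊕be⊕60⊕04⊕a2⊕df = 92.

92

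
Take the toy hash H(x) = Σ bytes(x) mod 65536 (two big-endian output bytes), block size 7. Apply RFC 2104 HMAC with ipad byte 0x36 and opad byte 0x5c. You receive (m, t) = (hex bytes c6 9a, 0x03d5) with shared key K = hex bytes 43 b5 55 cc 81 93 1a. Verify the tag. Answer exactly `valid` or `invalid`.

Key hex bytes 43 b5 55 cc 81 93 1a is exactly B = 7 bytes: K' = 43 b5 55 cc 81 93 1a.
K' ⊕ ipad = 75 83 63 fa b7 a5 2c; K' ⊕ opad = 1f e9 09 90 dd cf 46.
Inner hash: sum = 117+131+99+250+183+165+44+198+154 = 1341 → 05 3d.
Outer hash (recomputed tag): sum = 31+233+9+144+221+207+70+5+61 = 981 → 03 d5.
Recomputed tag = 03d5; claimed = 03d5 → match.

valid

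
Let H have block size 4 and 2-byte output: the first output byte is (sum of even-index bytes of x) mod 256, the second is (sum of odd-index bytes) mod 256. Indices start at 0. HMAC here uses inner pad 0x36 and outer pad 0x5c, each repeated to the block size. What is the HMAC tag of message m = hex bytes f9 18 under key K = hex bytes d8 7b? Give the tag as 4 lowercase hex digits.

Key hex bytes d8 7b is 2 bytes ≤ B = 4; zero-pad to 4 bytes: K' = d8 7b 00 00.
K' ⊕ ipad = ee 4d 36 36.  K' ⊕ opad = 84 27 5c 5c.
Inner input = (K'⊕ipad) ∥ m = ee 4d 36 36 ∥ f9 18.
Inner hash: even-index sum = 541 mod 256 = 29; odd-index sum = 155 mod 256 = 155 → 1d 9b.
Outer input = (K'⊕opad) ∥ inner = 84 27 5c 5c ∥ 1d 9b.
Outer hash (tag): even-index sum = 253 mod 256 = 253; odd-index sum = 286 mod 256 = 30 → fd 1e.

fd1e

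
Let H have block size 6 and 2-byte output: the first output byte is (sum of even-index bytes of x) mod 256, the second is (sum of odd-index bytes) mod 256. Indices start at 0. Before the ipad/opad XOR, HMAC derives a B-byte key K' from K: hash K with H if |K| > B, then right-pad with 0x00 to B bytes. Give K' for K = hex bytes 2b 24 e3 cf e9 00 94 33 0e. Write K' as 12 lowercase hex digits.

992600000000

|K| = 9 > B = 6, so first hash the key.
H(K): even-index sum = 665 mod 256 = 153; odd-index sum = 294 mod 256 = 38 → 99 26.
Zero-pad H(K) = 99 26 to 6 bytes: K' = 99 26 00 00 00 00.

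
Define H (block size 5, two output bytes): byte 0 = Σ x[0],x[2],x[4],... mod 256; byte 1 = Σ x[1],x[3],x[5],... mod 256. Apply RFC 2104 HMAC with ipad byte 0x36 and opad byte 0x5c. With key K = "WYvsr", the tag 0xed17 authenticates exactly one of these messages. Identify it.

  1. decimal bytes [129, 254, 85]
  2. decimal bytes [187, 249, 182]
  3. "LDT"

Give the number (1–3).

Key "WYvsr" = 57 59 76 73 72 is exactly B = 5 bytes: K' = 57 59 76 73 72.
K' ⊕ ipad = 61 6f 40 45 44; K' ⊕ opad = 0b 05 2a 2f 2e.
m1: inner = H(61 6f 40 45 44 81 fe 55) = e3 8a; tag = H(0b 05 2a 2f 2e e3 8a) = ed17 ← matches
m2: inner = H(61 6f 40 45 44 bb f9 b6) = de 25; tag = H(0b 05 2a 2f 2e de 25) = 8812
m3: inner = H(61 6f 40 45 44 4c 44 54) = 29 54; tag = H(0b 05 2a 2f 2e 29 54) = b75d

1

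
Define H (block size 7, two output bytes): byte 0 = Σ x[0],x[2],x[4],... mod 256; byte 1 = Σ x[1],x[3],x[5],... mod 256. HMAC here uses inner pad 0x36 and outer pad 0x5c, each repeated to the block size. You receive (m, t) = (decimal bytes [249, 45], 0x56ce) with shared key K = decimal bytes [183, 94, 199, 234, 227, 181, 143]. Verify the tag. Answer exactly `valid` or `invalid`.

Key decimal bytes [183, 94, 199, 234, 227, 181, 143] = b7 5e c7 ea e3 b5 8f is exactly B = 7 bytes: K' = b7 5e c7 ea e3 b5 8f.
K' ⊕ ipad = 81 68 f1 dc d5 83 b9; K' ⊕ opad = eb 02 9b b6 bf e9 d3.
Inner hash: even-index sum = 813 mod 256 = 45; odd-index sum = 704 mod 256 = 192 → 2d c0.
Outer hash (recomputed tag): even-index sum = 984 mod 256 = 216; odd-index sum = 462 mod 256 = 206 → d8 ce.
Recomputed tag = d8ce; claimed = 56ce → mismatch.

invalid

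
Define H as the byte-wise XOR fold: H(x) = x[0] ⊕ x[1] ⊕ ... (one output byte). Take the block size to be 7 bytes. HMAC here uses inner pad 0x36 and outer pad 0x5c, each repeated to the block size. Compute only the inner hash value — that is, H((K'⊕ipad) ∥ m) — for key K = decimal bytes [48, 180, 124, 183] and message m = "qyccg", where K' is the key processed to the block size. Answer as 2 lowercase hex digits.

Key decimal bytes [48, 180, 124, 183] = 30 b4 7c b7 is 4 bytes ≤ B = 7; zero-pad to 7 bytes: K' = 30 b4 7c b7 00 00 00.
K' ⊕ ipad = 06 82 4a 81 36 36 36.
Inner input = 06 82 4a 81 36 36 36 ∥ 71 79 63 63 67.
Inner hash: XOR 06⊕82⊕4a⊕81⊕36⊕36⊕36⊕71⊕79⊕63⊕63⊕67 = 16.

16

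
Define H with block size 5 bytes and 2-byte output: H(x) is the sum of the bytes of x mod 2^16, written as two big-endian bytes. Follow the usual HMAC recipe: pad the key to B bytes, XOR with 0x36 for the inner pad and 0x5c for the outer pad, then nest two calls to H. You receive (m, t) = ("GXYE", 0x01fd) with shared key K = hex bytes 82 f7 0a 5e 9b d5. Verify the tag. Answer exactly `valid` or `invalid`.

Key hex bytes 82 f7 0a 5e 9b d5 is 6 bytes > B = 5, so hash it first: H(key) = 03 51, then zero-pad to 5 bytes: K' = 03 51 00 00 00.
K' ⊕ ipad = 35 67 36 36 36; K' ⊕ opad = 5f 0d 5c 5c 5c.
Inner hash: sum = 53+103+54+54+54+71+88+89+69 = 635 → 02 7b.
Outer hash (recomputed tag): sum = 95+13+92+92+92+2+123 = 509 → 01 fd.
Recomputed tag = 01fd; claimed = 01fd → match.

valid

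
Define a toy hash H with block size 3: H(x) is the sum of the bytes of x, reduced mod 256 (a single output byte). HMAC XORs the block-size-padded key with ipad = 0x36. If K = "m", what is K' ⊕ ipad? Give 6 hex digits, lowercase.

Key "m" = 6d is 1 byte ≤ B = 3; zero-pad to 3 bytes: K' = 6d 00 00.
XOR each byte with 0x36: 6d⊕36=5b, 00⊕36=36, 00⊕36=36.

5b3636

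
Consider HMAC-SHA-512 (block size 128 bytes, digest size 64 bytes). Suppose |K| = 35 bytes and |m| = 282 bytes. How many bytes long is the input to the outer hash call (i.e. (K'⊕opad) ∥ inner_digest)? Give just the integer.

192

Key is 35 ≤ 128 bytes, zero-padded: |K'| = 128.
Outer input = (K'⊕opad) ∥ H(inner) → 128 + 64 = 192 bytes.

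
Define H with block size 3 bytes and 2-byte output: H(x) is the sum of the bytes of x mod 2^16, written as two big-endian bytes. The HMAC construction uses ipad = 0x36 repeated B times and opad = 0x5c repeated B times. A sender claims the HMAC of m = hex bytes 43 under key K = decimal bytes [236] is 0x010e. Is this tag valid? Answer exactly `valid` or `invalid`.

Key decimal bytes [236] = ec is 1 byte ≤ B = 3; zero-pad to 3 bytes: K' = ec 00 00.
K' ⊕ ipad = da 36 36; K' ⊕ opad = b0 5c 5c.
Inner hash: sum = 218+54+54+67 = 393 → 01 89.
Outer hash (recomputed tag): sum = 176+92+92+1+137 = 498 → 01 f2.
Recomputed tag = 01f2; claimed = 010e → mismatch.

invalid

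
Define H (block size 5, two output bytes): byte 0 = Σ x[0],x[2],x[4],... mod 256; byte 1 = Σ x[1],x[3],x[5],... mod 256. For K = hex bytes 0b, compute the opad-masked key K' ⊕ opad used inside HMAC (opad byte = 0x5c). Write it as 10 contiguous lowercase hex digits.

575c5c5c5c

Key hex bytes 0b is 1 byte ≤ B = 5; zero-pad to 5 bytes: K' = 0b 00 00 00 00.
XOR each byte with 0x5c: 0b⊕5c=57, 00⊕5c=5c, 00⊕5c=5c, 00⊕5c=5c, 00⊕5c=5c.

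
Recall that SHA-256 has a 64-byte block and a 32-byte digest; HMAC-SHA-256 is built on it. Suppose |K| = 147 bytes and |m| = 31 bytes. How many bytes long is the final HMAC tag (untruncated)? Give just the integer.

The tag is one SHA-256 digest: 32 bytes.

32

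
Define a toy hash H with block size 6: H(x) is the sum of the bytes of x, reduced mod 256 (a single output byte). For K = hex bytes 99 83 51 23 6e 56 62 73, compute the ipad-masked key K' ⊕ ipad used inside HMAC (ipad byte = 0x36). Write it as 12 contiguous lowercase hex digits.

Key hex bytes 99 83 51 23 6e 56 62 73 is 8 bytes > B = 6, so hash it first: H(key) = 29, then zero-pad to 6 bytes: K' = 29 00 00 00 00 00.
XOR each byte with 0x36: 29⊕36=1f, 00⊕36=36, 00⊕36=36, 00⊕36=36, 00⊕36=36, 00⊕36=36.

1f3636363636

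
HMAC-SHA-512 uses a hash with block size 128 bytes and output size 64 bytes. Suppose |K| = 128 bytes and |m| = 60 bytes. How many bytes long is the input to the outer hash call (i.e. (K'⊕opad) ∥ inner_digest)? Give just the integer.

192

Key is 128 ≤ 128 bytes, zero-padded: |K'| = 128.
Outer input = (K'⊕opad) ∥ H(inner) → 128 + 64 = 192 bytes.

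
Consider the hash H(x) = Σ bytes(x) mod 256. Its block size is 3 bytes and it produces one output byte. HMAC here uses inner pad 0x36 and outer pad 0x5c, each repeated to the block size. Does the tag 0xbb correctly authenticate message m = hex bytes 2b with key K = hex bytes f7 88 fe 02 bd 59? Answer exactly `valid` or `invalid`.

valid

Key hex bytes f7 88 fe 02 bd 59 is 6 bytes > B = 3, so hash it first: H(key) = 95, then zero-pad to 3 bytes: K' = 95 00 00.
K' ⊕ ipad = a3 36 36; K' ⊕ opad = c9 5c 5c.
Inner hash: sum = 163+54+54+43 = 314; mod 256 = 58 → 3a.
Outer hash (recomputed tag): sum = 201+92+92+58 = 443; mod 256 = 187 → bb.
Recomputed tag = bb; claimed = bb → match.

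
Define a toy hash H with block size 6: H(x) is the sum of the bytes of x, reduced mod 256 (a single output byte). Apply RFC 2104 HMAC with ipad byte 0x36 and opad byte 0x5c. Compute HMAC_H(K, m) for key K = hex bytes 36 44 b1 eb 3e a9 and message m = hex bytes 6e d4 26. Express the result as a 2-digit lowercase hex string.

62

Key hex bytes 36 44 b1 eb 3e a9 is exactly B = 6 bytes: K' = 36 44 b1 eb 3e a9.
K' ⊕ ipad = 00 72 87 dd 08 9f.  K' ⊕ opad = 6a 18 ed b7 62 f5.
Inner input = (K'⊕ipad) ∥ m = 00 72 87 dd 08 9f ∥ 6e d4 26.
Inner hash: sum = 0+114+135+221+8+159+110+212+38 = 997; mod 256 = 229 → e5.
Outer input = (K'⊕opad) ∥ inner = 6a 18 ed b7 62 f5 ∥ e5.
Outer hash (tag): sum = 106+24+237+183+98+245+229 = 1122; mod 256 = 98 → 62.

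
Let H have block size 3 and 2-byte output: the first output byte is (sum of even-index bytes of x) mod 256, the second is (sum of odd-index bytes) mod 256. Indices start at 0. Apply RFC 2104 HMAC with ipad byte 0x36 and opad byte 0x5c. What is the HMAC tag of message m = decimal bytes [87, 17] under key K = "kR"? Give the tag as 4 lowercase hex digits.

4eb2

Key "kR" = 6b 52 is 2 bytes ≤ B = 3; zero-pad to 3 bytes: K' = 6b 52 00.
K' ⊕ ipad = 5d 64 36.  K' ⊕ opad = 37 0e 5c.
Inner input = (K'⊕ipad) ∥ m = 5d 64 36 ∥ 57 11.
Inner hash: even-index sum = 164 mod 256 = 164; odd-index sum = 187 mod 256 = 187 → a4 bb.
Outer input = (K'⊕opad) ∥ inner = 37 0e 5c ∥ a4 bb.
Outer hash (tag): even-index sum = 334 mod 256 = 78; odd-index sum = 178 mod 256 = 178 → 4e b2.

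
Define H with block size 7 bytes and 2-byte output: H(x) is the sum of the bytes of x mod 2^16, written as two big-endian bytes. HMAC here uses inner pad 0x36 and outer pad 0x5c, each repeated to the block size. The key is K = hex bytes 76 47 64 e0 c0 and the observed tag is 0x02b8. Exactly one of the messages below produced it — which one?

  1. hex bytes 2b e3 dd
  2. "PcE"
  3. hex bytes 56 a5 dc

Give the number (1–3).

Key hex bytes 76 47 64 e0 c0 is 5 bytes ≤ B = 7; zero-pad to 7 bytes: K' = 76 47 64 e0 c0 00 00.
K' ⊕ ipad = 40 71 52 d6 f6 36 36; K' ⊕ opad = 2a 1b 38 bc 9c 5c 5c.
m1: inner = H(40 71 52 d6 f6 36 36 2b e3 dd) = 05 26; tag = H(2a 1b 38 bc 9c 5c 5c 05 26) = 02b8 ← matches
m2: inner = H(40 71 52 d6 f6 36 36 50 63 45) = 04 33; tag = H(2a 1b 38 bc 9c 5c 5c 04 33) = 02c4
m3: inner = H(40 71 52 d6 f6 36 36 56 a5 dc) = 05 12; tag = H(2a 1b 38 bc 9c 5c 5c 05 12) = 02a4

1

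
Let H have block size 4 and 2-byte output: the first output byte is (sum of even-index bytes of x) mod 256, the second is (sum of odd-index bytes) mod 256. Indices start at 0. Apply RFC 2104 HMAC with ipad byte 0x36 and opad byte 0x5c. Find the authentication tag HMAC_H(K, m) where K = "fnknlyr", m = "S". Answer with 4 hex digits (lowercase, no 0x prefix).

Key "fnknlyr" = 66 6e 6b 6e 6c 79 72 is 7 bytes > B = 4, so hash it first: H(key) = af 55, then zero-pad to 4 bytes: K' = af 55 00 00.
K' ⊕ ipad = 99 63 36 36.  K' ⊕ opad = f3 09 5c 5c.
Inner input = (K'⊕ipad) ∥ m = 99 63 36 36 ∥ 53.
Inner hash: even-index sum = 290 mod 256 = 34; odd-index sum = 153 mod 256 = 153 → 22 99.
Outer input = (K'⊕opad) ∥ inner = f3 09 5c 5c ∥ 22 99.
Outer hash (tag): even-index sum = 369 mod 256 = 113; odd-index sum = 254 mod 256 = 254 → 71 fe.

71fe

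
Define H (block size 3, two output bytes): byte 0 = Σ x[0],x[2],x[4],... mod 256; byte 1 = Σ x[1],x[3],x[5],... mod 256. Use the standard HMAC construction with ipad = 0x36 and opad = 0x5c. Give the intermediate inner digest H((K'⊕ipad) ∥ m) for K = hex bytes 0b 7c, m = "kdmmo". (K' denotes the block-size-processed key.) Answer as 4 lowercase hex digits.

Key hex bytes 0b 7c is 2 bytes ≤ B = 3; zero-pad to 3 bytes: K' = 0b 7c 00.
K' ⊕ ipad = 3d 4a 36.
Inner input = 3d 4a 36 ∥ 6b 64 6d 6d 6f.
Inner hash: even-index sum = 324 mod 256 = 68; odd-index sum = 401 mod 256 = 145 → 44 91.

4491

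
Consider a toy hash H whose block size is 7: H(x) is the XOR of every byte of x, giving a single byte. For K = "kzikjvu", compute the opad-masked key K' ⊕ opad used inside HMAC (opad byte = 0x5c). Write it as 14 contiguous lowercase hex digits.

37263537362a29

Key "kzikjvu" = 6b 7a 69 6b 6a 76 75 is exactly B = 7 bytes: K' = 6b 7a 69 6b 6a 76 75.
XOR each byte with 0x5c: 6b⊕5c=37, 7a⊕5c=26, 69⊕5c=35, 6b⊕5c=37, 6a⊕5c=36, 76⊕5c=2a, 75⊕5c=29.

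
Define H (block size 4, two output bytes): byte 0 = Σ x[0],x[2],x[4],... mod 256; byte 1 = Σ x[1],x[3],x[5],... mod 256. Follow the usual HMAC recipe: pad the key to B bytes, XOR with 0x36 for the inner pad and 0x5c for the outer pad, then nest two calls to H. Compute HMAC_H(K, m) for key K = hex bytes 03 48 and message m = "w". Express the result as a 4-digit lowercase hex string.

9d24

Key hex bytes 03 48 is 2 bytes ≤ B = 4; zero-pad to 4 bytes: K' = 03 48 00 00.
K' ⊕ ipad = 35 7e 36 36.  K' ⊕ opad = 5f 14 5c 5c.
Inner input = (K'⊕ipad) ∥ m = 35 7e 36 36 ∥ 77.
Inner hash: even-index sum = 226 mod 256 = 226; odd-index sum = 180 mod 256 = 180 → e2 b4.
Outer input = (K'⊕opad) ∥ inner = 5f 14 5c 5c ∥ e2 b4.
Outer hash (tag): even-index sum = 413 mod 256 = 157; odd-index sum = 292 mod 256 = 36 → 9d 24.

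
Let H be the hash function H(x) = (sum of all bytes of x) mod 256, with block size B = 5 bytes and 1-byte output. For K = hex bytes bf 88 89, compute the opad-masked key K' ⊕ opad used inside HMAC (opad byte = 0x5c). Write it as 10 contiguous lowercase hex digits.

e3d4d55c5c

Key hex bytes bf 88 89 is 3 bytes ≤ B = 5; zero-pad to 5 bytes: K' = bf 88 89 00 00.
XOR each byte with 0x5c: bf⊕5c=e3, 88⊕5c=d4, 89⊕5c=d5, 00⊕5c=5c, 00⊕5c=5c.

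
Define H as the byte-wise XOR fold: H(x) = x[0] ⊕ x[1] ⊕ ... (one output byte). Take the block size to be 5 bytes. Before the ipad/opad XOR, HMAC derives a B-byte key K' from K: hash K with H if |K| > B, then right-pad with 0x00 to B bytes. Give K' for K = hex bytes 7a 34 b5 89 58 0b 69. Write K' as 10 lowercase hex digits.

|K| = 7 > B = 5, so first hash the key.
H(K): XOR 7a⊕34⊕b5⊕89⊕58⊕0b⊕69 = 48.
Zero-pad H(K) = 48 to 5 bytes: K' = 48 00 00 00 00.

4800000000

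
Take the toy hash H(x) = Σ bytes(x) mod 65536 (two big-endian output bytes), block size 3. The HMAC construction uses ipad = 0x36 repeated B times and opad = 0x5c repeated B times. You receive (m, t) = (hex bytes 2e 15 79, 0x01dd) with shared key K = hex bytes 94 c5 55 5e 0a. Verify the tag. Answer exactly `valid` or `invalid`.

invalid

Key hex bytes 94 c5 55 5e 0a is 5 bytes > B = 3, so hash it first: H(key) = 02 16, then zero-pad to 3 bytes: K' = 02 16 00.
K' ⊕ ipad = 34 20 36; K' ⊕ opad = 5e 4a 5c.
Inner hash: sum = 52+32+54+46+21+121 = 326 → 01 46.
Outer hash (recomputed tag): sum = 94+74+92+1+70 = 331 → 01 4b.
Recomputed tag = 014b; claimed = 01dd → mismatch.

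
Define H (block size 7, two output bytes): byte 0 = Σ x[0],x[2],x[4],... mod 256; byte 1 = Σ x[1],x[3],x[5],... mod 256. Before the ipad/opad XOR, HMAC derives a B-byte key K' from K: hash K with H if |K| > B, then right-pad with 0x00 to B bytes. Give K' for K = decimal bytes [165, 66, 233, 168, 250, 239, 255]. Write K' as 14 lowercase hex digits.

a542e9a8faefff

Key decimal bytes [165, 66, 233, 168, 250, 239, 255] = a5 42 e9 a8 fa ef ff is exactly B = 7 bytes: K' = a5 42 e9 a8 fa ef ff.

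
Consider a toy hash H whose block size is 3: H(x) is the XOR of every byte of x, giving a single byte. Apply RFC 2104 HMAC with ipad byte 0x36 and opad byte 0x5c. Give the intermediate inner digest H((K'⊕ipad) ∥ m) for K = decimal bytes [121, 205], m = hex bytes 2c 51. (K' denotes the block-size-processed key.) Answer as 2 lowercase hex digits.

Key decimal bytes [121, 205] = 79 cd is 2 bytes ≤ B = 3; zero-pad to 3 bytes: K' = 79 cd 00.
K' ⊕ ipad = 4f fb 36.
Inner input = 4f fb 36 ∥ 2c 51.
Inner hash: XOR 4f⊕fb⊕36⊕2c⊕51 = ff.

ff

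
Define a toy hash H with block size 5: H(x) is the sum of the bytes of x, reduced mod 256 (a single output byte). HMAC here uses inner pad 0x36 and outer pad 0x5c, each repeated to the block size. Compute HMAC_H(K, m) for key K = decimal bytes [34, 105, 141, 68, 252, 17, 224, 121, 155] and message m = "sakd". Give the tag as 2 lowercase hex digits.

Key decimal bytes [34, 105, 141, 68, 252, 17, 224, 121, 155] = 22 69 8d 44 fc 11 e0 79 9b is 9 bytes > B = 5, so hash it first: H(key) = 5d, then zero-pad to 5 bytes: K' = 5d 00 00 00 00.
K' ⊕ ipad = 6b 36 36 36 36.  K' ⊕ opad = 01 5c 5c 5c 5c.
Inner input = (K'⊕ipad) ∥ m = 6b 36 36 36 36 ∥ 73 61 6b 64.
Inner hash: sum = 107+54+54+54+54+115+97+107+100 = 742; mod 256 = 230 → e6.
Outer input = (K'⊕opad) ∥ inner = 01 5c 5c 5c 5c ∥ e6.
Outer hash (tag): sum = 1+92+92+92+92+230 = 599; mod 256 = 87 → 57.

57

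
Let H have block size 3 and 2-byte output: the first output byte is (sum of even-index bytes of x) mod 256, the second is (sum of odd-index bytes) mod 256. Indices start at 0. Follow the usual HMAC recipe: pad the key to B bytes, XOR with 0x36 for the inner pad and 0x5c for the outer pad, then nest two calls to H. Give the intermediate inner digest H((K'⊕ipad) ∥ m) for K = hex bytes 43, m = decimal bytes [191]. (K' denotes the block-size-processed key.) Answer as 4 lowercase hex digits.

Key hex bytes 43 is 1 byte ≤ B = 3; zero-pad to 3 bytes: K' = 43 00 00.
K' ⊕ ipad = 75 36 36.
Inner input = 75 36 36 ∥ bf.
Inner hash: even-index sum = 171 mod 256 = 171; odd-index sum = 245 mod 256 = 245 → ab f5.

abf5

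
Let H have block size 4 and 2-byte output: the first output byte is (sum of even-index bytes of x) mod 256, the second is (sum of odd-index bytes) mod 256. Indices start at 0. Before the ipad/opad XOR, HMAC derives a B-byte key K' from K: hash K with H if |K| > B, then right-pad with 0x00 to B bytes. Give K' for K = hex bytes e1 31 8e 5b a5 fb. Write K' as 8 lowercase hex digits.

|K| = 6 > B = 4, so first hash the key.
H(K): even-index sum = 532 mod 256 = 20; odd-index sum = 391 mod 256 = 135 → 14 87.
Zero-pad H(K) = 14 87 to 4 bytes: K' = 14 87 00 00.

14870000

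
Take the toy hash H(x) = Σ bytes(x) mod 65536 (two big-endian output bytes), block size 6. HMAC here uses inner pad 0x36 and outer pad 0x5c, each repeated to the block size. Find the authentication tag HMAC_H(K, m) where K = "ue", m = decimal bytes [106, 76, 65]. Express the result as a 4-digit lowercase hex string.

0239

Key "ue" = 75 65 is 2 bytes ≤ B = 6; zero-pad to 6 bytes: K' = 75 65 00 00 00 00.
K' ⊕ ipad = 43 53 36 36 36 36.  K' ⊕ opad = 29 39 5c 5c 5c 5c.
Inner input = (K'⊕ipad) ∥ m = 43 53 36 36 36 36 ∥ 6a 4c 41.
Inner hash: sum = 67+83+54+54+54+54+106+76+65 = 613 → 02 65.
Outer input = (K'⊕opad) ∥ inner = 29 39 5c 5c 5c 5c ∥ 02 65.
Outer hash (tag): sum = 41+57+92+92+92+92+2+101 = 569 → 02 39.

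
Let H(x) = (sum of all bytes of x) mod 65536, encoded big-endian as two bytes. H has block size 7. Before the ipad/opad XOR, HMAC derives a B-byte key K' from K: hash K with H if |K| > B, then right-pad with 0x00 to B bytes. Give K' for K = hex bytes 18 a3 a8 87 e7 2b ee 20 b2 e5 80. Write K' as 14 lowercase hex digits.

|K| = 11 > B = 7, so first hash the key.
H(K): sum = 24+163+168+135+231+43+238+32+178+229+128 = 1569 → 06 21.
Zero-pad H(K) = 06 21 to 7 bytes: K' = 06 21 00 00 00 00 00.

06210000000000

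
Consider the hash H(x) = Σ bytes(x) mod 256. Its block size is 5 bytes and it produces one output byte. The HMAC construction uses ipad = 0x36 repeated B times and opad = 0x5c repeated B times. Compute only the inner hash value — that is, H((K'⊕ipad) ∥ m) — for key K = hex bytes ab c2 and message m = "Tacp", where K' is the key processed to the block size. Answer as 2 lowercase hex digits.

bb

Key hex bytes ab c2 is 2 bytes ≤ B = 5; zero-pad to 5 bytes: K' = ab c2 00 00 00.
K' ⊕ ipad = 9d f4 36 36 36.
Inner input = 9d f4 36 36 36 ∥ 54 61 63 70.
Inner hash: sum = 157+244+54+54+54+84+97+99+112 = 955; mod 256 = 187 → bb.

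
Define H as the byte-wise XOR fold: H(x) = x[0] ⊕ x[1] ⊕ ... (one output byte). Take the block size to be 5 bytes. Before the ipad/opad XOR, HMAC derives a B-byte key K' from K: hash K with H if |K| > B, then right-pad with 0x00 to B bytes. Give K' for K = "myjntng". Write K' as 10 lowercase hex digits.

|K| = 7 > B = 5, so first hash the key.
H(K): XOR 6d⊕79⊕6a⊕6e⊕74⊕6e⊕67 = 6d.
Zero-pad H(K) = 6d to 5 bytes: K' = 6d 00 00 00 00.

6d00000000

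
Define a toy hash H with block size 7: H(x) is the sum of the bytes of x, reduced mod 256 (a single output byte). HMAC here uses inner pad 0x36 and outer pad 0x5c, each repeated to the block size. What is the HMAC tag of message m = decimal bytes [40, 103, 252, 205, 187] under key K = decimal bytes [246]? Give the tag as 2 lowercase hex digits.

Key decimal bytes [246] = f6 is 1 byte ≤ B = 7; zero-pad to 7 bytes: K' = f6 00 00 00 00 00 00.
K' ⊕ ipad = c0 36 36 36 36 36 36.  K' ⊕ opad = aa 5c 5c 5c 5c 5c 5c.
Inner input = (K'⊕ipad) ∥ m = c0 36 36 36 36 36 36 ∥ 28 67 fc cd bb.
Inner hash: sum = 192+54+54+54+54+54+54+40+103+252+205+187 = 1303; mod 256 = 23 → 17.
Outer input = (K'⊕opad) ∥ inner = aa 5c 5c 5c 5c 5c 5c ∥ 17.
Outer hash (tag): sum = 170+92+92+92+92+92+92+23 = 745; mod 256 = 233 → e9.

e9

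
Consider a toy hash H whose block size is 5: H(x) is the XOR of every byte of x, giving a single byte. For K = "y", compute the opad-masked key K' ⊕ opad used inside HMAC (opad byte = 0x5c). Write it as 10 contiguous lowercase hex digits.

Key "y" = 79 is 1 byte ≤ B = 5; zero-pad to 5 bytes: K' = 79 00 00 00 00.
XOR each byte with 0x5c: 79⊕5c=25, 00⊕5c=5c, 00⊕5c=5c, 00⊕5c=5c, 00⊕5c=5c.

255c5c5c5c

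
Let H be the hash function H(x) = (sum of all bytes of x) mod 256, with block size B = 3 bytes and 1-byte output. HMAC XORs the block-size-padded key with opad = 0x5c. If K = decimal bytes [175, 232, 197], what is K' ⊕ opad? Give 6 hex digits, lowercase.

f3b499

Key decimal bytes [175, 232, 197] = af e8 c5 is exactly B = 3 bytes: K' = af e8 c5.
XOR each byte with 0x5c: af⊕5c=f3, e8⊕5c=b4, c5⊕5c=99.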